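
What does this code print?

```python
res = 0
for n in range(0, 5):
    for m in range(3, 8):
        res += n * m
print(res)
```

n=0,m=3: res = 0+0 = 0
n=0,m=4: res = 0+0 = 0
n=0,m=5: res = 0+0 = 0
n=0,m=6: res = 0+0 = 0
n=0,m=7: res = 0+0 = 0
n=1,m=3: res = 0+3 = 3
n=1,m=4: res = 3+4 = 7
n=1,m=5: res = 7+5 = 12
n=1,m=6: res = 12+6 = 18
n=1,m=7: res = 18+7 = 25
n=2,m=3: res = 25+6 = 31
n=2,m=4: res = 31+8 = 39
n=2,m=5: res = 39+10 = 49
n=2,m=6: res = 49+12 = 61
n=2,m=7: res = 61+14 = 75
n=3,m=3: res = 75+9 = 84
n=3,m=4: res = 84+12 = 96
n=3,m=5: res = 96+15 = 111
n=3,m=6: res = 111+18 = 129
n=3,m=7: res = 129+21 = 150
n=4,m=3: res = 150+12 = 162
n=4,m=4: res = 162+16 = 178
n=4,m=5: res = 178+20 = 198
n=4,m=6: res = 198+24 = 222
n=4,m=7: res = 222+28 = 250

250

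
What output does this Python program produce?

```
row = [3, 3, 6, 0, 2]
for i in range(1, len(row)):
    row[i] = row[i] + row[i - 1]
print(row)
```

[3, 6, 12, 12, 14]

i=1: row[1] = 3+3 = 6 → [3, 6, 6, 0, 2]
i=2: row[2] = 6+6 = 12 → [3, 6, 12, 0, 2]
i=3: row[3] = 0+12 = 12 → [3, 6, 12, 12, 2]
i=4: row[4] = 2+12 = 14 → [3, 6, 12, 12, 14]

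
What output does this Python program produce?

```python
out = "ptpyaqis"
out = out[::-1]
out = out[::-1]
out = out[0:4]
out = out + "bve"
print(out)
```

ptpybve

reverse → 'siqayptp'
reverse → 'ptpyaqis'
slice [0:4] → 'ptpy'
+ 'bve' → 'ptpybve'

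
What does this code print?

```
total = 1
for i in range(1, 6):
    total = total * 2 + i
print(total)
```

89

i=1: total = 1*2+1 = 3
i=2: total = 3*2+2 = 8
i=3: total = 8*2+3 = 19
i=4: total = 19*2+4 = 42
i=5: total = 42*2+5 = 89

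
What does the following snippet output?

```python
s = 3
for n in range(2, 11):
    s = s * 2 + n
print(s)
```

3060

n=2: s = 3*2+2 = 8
n=3: s = 8*2+3 = 19
n=4: s = 19*2+4 = 42
n=5: s = 42*2+5 = 89
n=6: s = 89*2+6 = 184
n=7: s = 184*2+7 = 375
n=8: s = 375*2+8 = 758
n=9: s = 758*2+9 = 1525
n=10: s = 1525*2+10 = 3060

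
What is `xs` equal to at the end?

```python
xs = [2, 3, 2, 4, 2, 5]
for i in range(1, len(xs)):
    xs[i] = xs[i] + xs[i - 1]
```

[2, 5, 7, 11, 13, 18]

i=1: xs[1] = 3+2 = 5 → [2, 5, 2, 4, 2, 5]
i=2: xs[2] = 2+5 = 7 → [2, 5, 7, 4, 2, 5]
i=3: xs[3] = 4+7 = 11 → [2, 5, 7, 11, 2, 5]
i=4: xs[4] = 2+11 = 13 → [2, 5, 7, 11, 13, 5]
i=5: xs[5] = 5+13 = 18 → [2, 5, 7, 11, 13, 18]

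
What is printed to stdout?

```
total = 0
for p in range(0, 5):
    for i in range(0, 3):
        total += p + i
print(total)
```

45

p=0,i=0: total = 0+0 = 0
p=0,i=1: total = 0+1 = 1
p=0,i=2: total = 1+2 = 3
p=1,i=0: total = 3+1 = 4
p=1,i=1: total = 4+2 = 6
p=1,i=2: total = 6+3 = 9
p=2,i=0: total = 9+2 = 11
p=2,i=1: total = 11+3 = 14
p=2,i=2: total = 14+4 = 18
p=3,i=0: total = 18+3 = 21
p=3,i=1: total = 21+4 = 25
p=3,i=2: total = 25+5 = 30
p=4,i=0: total = 30+4 = 34
p=4,i=1: total = 34+5 = 39
p=4,i=2: total = 39+6 = 45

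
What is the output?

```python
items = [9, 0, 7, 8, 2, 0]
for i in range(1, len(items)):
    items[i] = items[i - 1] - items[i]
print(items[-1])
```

i=1: items[1] = 9-0 = 9 → [9, 9, 7, 8, 2, 0]
i=2: items[2] = 9-7 = 2 → [9, 9, 2, 8, 2, 0]
i=3: items[3] = 2-8 = -6 → [9, 9, 2, -6, 2, 0]
i=4: items[4] = (-6)-2 = -8 → [9, 9, 2, -6, -8, 0]
i=5: items[5] = (-8)-0 = -8 → [9, 9, 2, -6, -8, -8]

-8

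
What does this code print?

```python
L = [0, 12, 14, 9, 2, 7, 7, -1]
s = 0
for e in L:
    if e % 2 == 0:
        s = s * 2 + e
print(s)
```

e=0: even, s = 0*2+0 = 0
e=12: even, s = 0*2+12 = 12
e=14: even, s = 12*2+14 = 38
e=9: not even
e=2: even, s = 38*2+2 = 78
e=7: not even
e=7: not even
e=-1: not even

78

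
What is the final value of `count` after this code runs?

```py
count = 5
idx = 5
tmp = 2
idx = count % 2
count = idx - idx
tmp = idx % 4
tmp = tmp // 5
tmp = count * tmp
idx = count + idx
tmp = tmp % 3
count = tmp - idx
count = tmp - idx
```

-1

idx = 5%2 = 1
count = 1-1 = 0
tmp = 1%4 = 1
tmp = 1//5 = 0
tmp = 0*0 = 0
idx = 0+1 = 1
tmp = 0%3 = 0
count = 0-1 = -1
count = 0-1 = -1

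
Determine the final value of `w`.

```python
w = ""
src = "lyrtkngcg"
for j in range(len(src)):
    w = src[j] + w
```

j=0: prepend 'l' → 'l'
j=1: prepend 'y' → 'yl'
j=2: prepend 'r' → 'ryl'
j=3: prepend 't' → 'tryl'
j=4: prepend 'k' → 'ktryl'
j=5: prepend 'n' → 'nktryl'
j=6: prepend 'g' → 'gnktryl'
j=7: prepend 'c' → 'cgnktryl'
j=8: prepend 'g' → 'gcgnktryl'

'gcgnktryl'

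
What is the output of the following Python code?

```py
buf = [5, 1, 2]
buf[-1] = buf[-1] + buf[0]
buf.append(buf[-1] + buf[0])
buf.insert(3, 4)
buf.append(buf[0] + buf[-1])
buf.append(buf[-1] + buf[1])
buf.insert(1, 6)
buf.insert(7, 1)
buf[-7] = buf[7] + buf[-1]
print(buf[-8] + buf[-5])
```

10

buf[-1] = buf[-1]+buf[0] = 2+5 = 7 → [5, 1, 7]
append buf[-1]+buf[0] = 7+5 = 12 → [5, 1, 7, 12]
insert 4 at 3 → [5, 1, 7, 4, 12]
append buf[0]+buf[-1] = 5+12 = 17 → [5, 1, 7, 4, 12, 17]
append buf[-1]+buf[1] = 17+1 = 18 → [5, 1, 7, 4, 12, 17, 18]
insert 6 at 1 → [5, 6, 1, 7, 4, 12, 17, 18]
insert 1 at 7 → [5, 6, 1, 7, 4, 12, 17, 1, 18]
buf[-7] = buf[7]+buf[-1] = 1+18 = 19 → [5, 6, 19, 7, 4, 12, 17, 1, 18]
buf[-8]+buf[-5] = 6+4 = 10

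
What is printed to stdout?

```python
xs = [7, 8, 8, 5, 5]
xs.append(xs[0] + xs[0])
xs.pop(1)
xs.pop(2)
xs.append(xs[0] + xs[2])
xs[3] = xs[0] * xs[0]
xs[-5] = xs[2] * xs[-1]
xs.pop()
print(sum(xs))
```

append xs[0]+xs[0] = 7+7 = 14 → [7, 8, 8, 5, 5, 14]
pop(1) removes 8 → [7, 8, 5, 5, 14]
pop(2) removes 5 → [7, 8, 5, 14]
append xs[0]+xs[2] = 7+5 = 12 → [7, 8, 5, 14, 12]
xs[3] = xs[0]*xs[0] = 7*7 = 49 → [7, 8, 5, 49, 12]
xs[-5] = xs[2]*xs[-1] = 5*12 = 60 → [60, 8, 5, 49, 12]
pop() removes 12 → [60, 8, 5, 49]
sum = 122

122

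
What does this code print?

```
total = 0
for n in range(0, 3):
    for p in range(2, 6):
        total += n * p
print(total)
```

n=0,p=2: total = 0+0 = 0
n=0,p=3: total = 0+0 = 0
n=0,p=4: total = 0+0 = 0
n=0,p=5: total = 0+0 = 0
n=1,p=2: total = 0+2 = 2
n=1,p=3: total = 2+3 = 5
n=1,p=4: total = 5+4 = 9
n=1,p=5: total = 9+5 = 14
n=2,p=2: total = 14+4 = 18
n=2,p=3: total = 18+6 = 24
n=2,p=4: total = 24+8 = 32
n=2,p=5: total = 32+10 = 42

42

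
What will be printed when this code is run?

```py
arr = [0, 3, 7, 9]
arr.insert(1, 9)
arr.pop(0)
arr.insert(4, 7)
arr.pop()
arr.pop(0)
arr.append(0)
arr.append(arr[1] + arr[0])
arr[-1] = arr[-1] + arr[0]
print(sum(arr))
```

insert 9 at 1 → [0, 9, 3, 7, 9]
pop(0) removes 0 → [9, 3, 7, 9]
insert 7 at 4 → [9, 3, 7, 9, 7]
pop() removes 7 → [9, 3, 7, 9]
pop(0) removes 9 → [3, 7, 9]
append 0 → [3, 7, 9, 0]
append arr[1]+arr[0] = 7+3 = 10 → [3, 7, 9, 0, 10]
arr[-1] = arr[-1]+arr[0] = 10+3 = 13 → [3, 7, 9, 0, 13]
sum = 32

32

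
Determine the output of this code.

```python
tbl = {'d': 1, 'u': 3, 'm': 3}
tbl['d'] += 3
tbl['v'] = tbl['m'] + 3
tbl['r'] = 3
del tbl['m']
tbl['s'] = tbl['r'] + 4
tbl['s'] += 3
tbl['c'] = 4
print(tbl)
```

tbl['d'] = 1+3 = 4 → {'d': 4, 'u': 3, 'm': 3}
tbl['v'] = tbl['m']+3 = 6 → {'d': 4, 'u': 3, 'm': 3, 'v': 6}
tbl['r'] = 3 → {'d': 4, 'u': 3, 'm': 3, 'v': 6, 'r': 3}
del 'm' → {'d': 4, 'u': 3, 'v': 6, 'r': 3}
tbl['s'] = tbl['r']+4 = 7 → {'d': 4, 'u': 3, 'v': 6, 'r': 3, 's': 7}
tbl['s'] = 7+3 = 10 → {'d': 4, 'u': 3, 'v': 6, 'r': 3, 's': 10}
tbl['c'] = 4 → {'d': 4, 'u': 3, 'v': 6, 'r': 3, 's': 10, 'c': 4}

{'d': 4, 'u': 3, 'v': 6, 'r': 3, 's': 10, 'c': 4}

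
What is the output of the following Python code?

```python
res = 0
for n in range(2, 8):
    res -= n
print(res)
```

-27

n=2: res = 0-2 = -2
n=3: res = (-2)-3 = -5
n=4: res = (-5)-4 = -9
n=5: res = (-9)-5 = -14
n=6: res = (-14)-6 = -20
n=7: res = (-20)-7 = -27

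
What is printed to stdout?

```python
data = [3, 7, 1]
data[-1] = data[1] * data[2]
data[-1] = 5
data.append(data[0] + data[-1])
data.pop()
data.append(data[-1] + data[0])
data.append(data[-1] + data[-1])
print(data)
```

data[-1] = data[1]*data[2] = 7*1 = 7 → [3, 7, 7]
data[-1] = 5 → [3, 7, 5]
append data[0]+data[-1] = 3+5 = 8 → [3, 7, 5, 8]
pop() removes 8 → [3, 7, 5]
append data[-1]+data[0] = 5+3 = 8 → [3, 7, 5, 8]
append data[-1]+data[-1] = 8+8 = 16 → [3, 7, 5, 8, 16]

[3, 7, 5, 8, 16]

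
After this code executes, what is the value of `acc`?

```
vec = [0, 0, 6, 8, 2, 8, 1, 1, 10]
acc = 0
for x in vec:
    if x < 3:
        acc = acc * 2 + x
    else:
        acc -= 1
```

x=0: <3, acc = 0*2+0 = 0
x=0: <3, acc = 0*2+0 = 0
x=6: not <3, acc = 0-1 = -1
x=8: not <3, acc = (-1)-1 = -2
x=2: <3, acc = (-2)*2+2 = -2
x=8: not <3, acc = (-2)-1 = -3
x=1: <3, acc = (-3)*2+1 = -5
x=1: <3, acc = (-5)*2+1 = -9
x=10: not <3, acc = (-9)-1 = -10

-10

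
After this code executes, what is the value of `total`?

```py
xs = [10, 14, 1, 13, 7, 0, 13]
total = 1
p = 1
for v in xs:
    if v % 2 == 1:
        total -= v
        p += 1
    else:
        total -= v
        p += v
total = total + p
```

-28

v=10: not odd, total = 1-10 = -9; p=11
v=14: not odd, total = (-9)-14 = -23; p=25
v=1: odd, total = (-23)-1 = -24; p=26
v=13: odd, total = (-24)-13 = -37; p=27
v=7: odd, total = (-37)-7 = -44; p=28
v=0: not odd, total = (-44)-0 = -44; p=28
v=13: odd, total = (-44)-13 = -57; p=29
total+p = (-57)+29 = -28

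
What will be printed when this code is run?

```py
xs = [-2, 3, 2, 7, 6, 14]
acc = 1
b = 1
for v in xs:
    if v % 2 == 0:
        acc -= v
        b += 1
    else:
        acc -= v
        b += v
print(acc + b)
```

-14

v=-2: even, acc = 1-(-2) = 3; b=2
v=3: not even, acc = 3-3 = 0; b=5
v=2: even, acc = 0-2 = -2; b=6
v=7: not even, acc = (-2)-7 = -9; b=13
v=6: even, acc = (-9)-6 = -15; b=14
v=14: even, acc = (-15)-14 = -29; b=15
acc+b = (-29)+15 = -14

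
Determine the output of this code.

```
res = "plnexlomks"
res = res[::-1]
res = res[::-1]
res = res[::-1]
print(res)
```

reverse → 'skmolxenlp'
reverse → 'plnexlomks'
reverse → 'skmolxenlp'

skmolxenlp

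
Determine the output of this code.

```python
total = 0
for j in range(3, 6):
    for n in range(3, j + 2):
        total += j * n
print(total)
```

159

j=3,n=3: total = 0+9 = 9
j=3,n=4: total = 9+12 = 21
j=4,n=3: total = 21+12 = 33
j=4,n=4: total = 33+16 = 49
j=4,n=5: total = 49+20 = 69
j=5,n=3: total = 69+15 = 84
j=5,n=4: total = 84+20 = 104
j=5,n=5: total = 104+25 = 129
j=5,n=6: total = 129+30 = 159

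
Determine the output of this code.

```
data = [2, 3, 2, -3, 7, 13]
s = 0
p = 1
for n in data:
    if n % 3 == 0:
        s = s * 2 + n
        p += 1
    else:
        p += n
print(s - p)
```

-24

n=2: not %3==0; p=3
n=3: %3==0, s = 0*2+3 = 3; p=4
n=2: not %3==0; p=6
n=-3: %3==0, s = 3*2+(-3) = 3; p=7
n=7: not %3==0; p=14
n=13: not %3==0; p=27
s-p = 3-27 = -24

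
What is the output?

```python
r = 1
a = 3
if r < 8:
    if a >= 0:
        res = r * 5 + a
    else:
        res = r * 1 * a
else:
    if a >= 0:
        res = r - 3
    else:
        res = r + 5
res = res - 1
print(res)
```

7

r=1, a=3
r < 8 is True; a >= 0 is True
→ res = r * 5 + a = 8
res = 8-1 = 7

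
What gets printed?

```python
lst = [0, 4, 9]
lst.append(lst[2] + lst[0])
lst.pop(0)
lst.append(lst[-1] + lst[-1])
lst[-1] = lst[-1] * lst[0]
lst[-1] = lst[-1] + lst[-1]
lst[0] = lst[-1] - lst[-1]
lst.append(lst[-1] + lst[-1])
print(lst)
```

append lst[2]+lst[0] = 9+0 = 9 → [0, 4, 9, 9]
pop(0) removes 0 → [4, 9, 9]
append lst[-1]+lst[-1] = 9+9 = 18 → [4, 9, 9, 18]
lst[-1] = lst[-1]*lst[0] = 18*4 = 72 → [4, 9, 9, 72]
lst[-1] = lst[-1]+lst[-1] = 72+72 = 144 → [4, 9, 9, 144]
lst[0] = lst[-1]-lst[-1] = 144-144 = 0 → [0, 9, 9, 144]
append lst[-1]+lst[-1] = 144+144 = 288 → [0, 9, 9, 144, 288]

[0, 9, 9, 144, 288]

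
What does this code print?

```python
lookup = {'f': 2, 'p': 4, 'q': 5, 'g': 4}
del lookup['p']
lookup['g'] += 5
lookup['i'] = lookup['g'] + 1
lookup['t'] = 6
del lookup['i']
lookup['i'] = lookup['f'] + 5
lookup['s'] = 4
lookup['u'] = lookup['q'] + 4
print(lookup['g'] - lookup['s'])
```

5

del 'p' → {'f': 2, 'q': 5, 'g': 4}
lookup['g'] = 4+5 = 9 → {'f': 2, 'q': 5, 'g': 9}
lookup['i'] = lookup['g']+1 = 10 → {'f': 2, 'q': 5, 'g': 9, 'i': 10}
lookup['t'] = 6 → {'f': 2, 'q': 5, 'g': 9, 'i': 10, 't': 6}
del 'i' → {'f': 2, 'q': 5, 'g': 9, 't': 6}
lookup['i'] = lookup['f']+5 = 7 → {'f': 2, 'q': 5, 'g': 9, 't': 6, 'i': 7}
lookup['s'] = 4 → {'f': 2, 'q': 5, 'g': 9, 't': 6, 'i': 7, 's': 4}
lookup['u'] = lookup['q']+4 = 9 → {'f': 2, 'q': 5, 'g': 9, 't': 6, 'i': 7, 's': 4, 'u': 9}
lookup['g']-lookup['s'] = 9-4 = 5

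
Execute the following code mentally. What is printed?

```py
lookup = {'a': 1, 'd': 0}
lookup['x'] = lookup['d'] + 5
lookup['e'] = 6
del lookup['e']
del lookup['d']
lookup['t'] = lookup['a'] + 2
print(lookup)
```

lookup['x'] = lookup['d']+5 = 5 → {'a': 1, 'd': 0, 'x': 5}
lookup['e'] = 6 → {'a': 1, 'd': 0, 'x': 5, 'e': 6}
del 'e' → {'a': 1, 'd': 0, 'x': 5}
del 'd' → {'a': 1, 'x': 5}
lookup['t'] = lookup['a']+2 = 3 → {'a': 1, 'x': 5, 't': 3}

{'a': 1, 'x': 5, 't': 3}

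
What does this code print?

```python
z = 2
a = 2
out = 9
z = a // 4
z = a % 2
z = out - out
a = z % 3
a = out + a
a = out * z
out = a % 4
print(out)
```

z = 2//4 = 0
z = 2%2 = 0
z = 9-9 = 0
a = 0%3 = 0
a = 9+0 = 9
a = 9*0 = 0
out = 0%4 = 0

0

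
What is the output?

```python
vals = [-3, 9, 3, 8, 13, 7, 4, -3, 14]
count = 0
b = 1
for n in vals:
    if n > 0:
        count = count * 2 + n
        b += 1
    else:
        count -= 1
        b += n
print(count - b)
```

n=-3: not >0, count = 0-1 = -1; b=-2
n=9: >0, count = (-1)*2+9 = 7; b=-1
n=3: >0, count = 7*2+3 = 17; b=0
n=8: >0, count = 17*2+8 = 42; b=1
n=13: >0, count = 42*2+13 = 97; b=2
n=7: >0, count = 97*2+7 = 201; b=3
n=4: >0, count = 201*2+4 = 406; b=4
n=-3: not >0, count = 406-1 = 405; b=1
n=14: >0, count = 405*2+14 = 824; b=2
count-b = 824-2 = 822

822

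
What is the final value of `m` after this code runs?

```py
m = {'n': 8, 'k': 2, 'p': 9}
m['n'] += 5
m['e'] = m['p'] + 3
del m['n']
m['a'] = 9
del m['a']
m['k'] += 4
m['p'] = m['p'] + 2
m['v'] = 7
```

m['n'] = 8+5 = 13 → {'n': 13, 'k': 2, 'p': 9}
m['e'] = m['p']+3 = 12 → {'n': 13, 'k': 2, 'p': 9, 'e': 12}
del 'n' → {'k': 2, 'p': 9, 'e': 12}
m['a'] = 9 → {'k': 2, 'p': 9, 'e': 12, 'a': 9}
del 'a' → {'k': 2, 'p': 9, 'e': 12}
m['k'] = 2+4 = 6 → {'k': 6, 'p': 9, 'e': 12}
m['p'] = m['p']+2 = 11 → {'k': 6, 'p': 11, 'e': 12}
m['v'] = 7 → {'k': 6, 'p': 11, 'e': 12, 'v': 7}

{'k': 6, 'p': 11, 'e': 12, 'v': 7}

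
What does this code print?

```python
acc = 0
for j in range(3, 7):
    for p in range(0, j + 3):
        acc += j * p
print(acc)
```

485

j=3,p=0: acc = 0+0 = 0
j=3,p=1: acc = 0+3 = 3
j=3,p=2: acc = 3+6 = 9
j=3,p=3: acc = 9+9 = 18
j=3,p=4: acc = 18+12 = 30
j=3,p=5: acc = 30+15 = 45
j=4,p=0: acc = 45+0 = 45
j=4,p=1: acc = 45+4 = 49
j=4,p=2: acc = 49+8 = 57
j=4,p=3: acc = 57+12 = 69
j=4,p=4: acc = 69+16 = 85
j=4,p=5: acc = 85+20 = 105
j=4,p=6: acc = 105+24 = 129
j=5,p=0: acc = 129+0 = 129
j=5,p=1: acc = 129+5 = 134
j=5,p=2: acc = 134+10 = 144
j=5,p=3: acc = 144+15 = 159
j=5,p=4: acc = 159+20 = 179
j=5,p=5: acc = 179+25 = 204
j=5,p=6: acc = 204+30 = 234
j=5,p=7: acc = 234+35 = 269
j=6,p=0: acc = 269+0 = 269
j=6,p=1: acc = 269+6 = 275
j=6,p=2: acc = 275+12 = 287
j=6,p=3: acc = 287+18 = 305
j=6,p=4: acc = 305+24 = 329
j=6,p=5: acc = 329+30 = 359
j=6,p=6: acc = 359+36 = 395
j=6,p=7: acc = 395+42 = 437
j=6,p=8: acc = 437+48 = 485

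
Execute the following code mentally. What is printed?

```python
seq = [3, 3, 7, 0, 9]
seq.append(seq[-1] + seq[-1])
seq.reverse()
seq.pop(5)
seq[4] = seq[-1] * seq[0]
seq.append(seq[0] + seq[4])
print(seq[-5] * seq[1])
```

81

append seq[-1]+seq[-1] = 9+9 = 18 → [3, 3, 7, 0, 9, 18]
reverse → [18, 9, 0, 7, 3, 3]
pop(5) removes 3 → [18, 9, 0, 7, 3]
seq[4] = seq[-1]*seq[0] = 3*18 = 54 → [18, 9, 0, 7, 54]
append seq[0]+seq[4] = 18+54 = 72 → [18, 9, 0, 7, 54, 72]
seq[-5]*seq[1] = 9*9 = 81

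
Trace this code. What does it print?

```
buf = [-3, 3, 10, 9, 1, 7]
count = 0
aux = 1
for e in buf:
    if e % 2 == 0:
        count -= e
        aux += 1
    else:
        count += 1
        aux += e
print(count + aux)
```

e=-3: not even, count = 0+1 = 1; aux=-2
e=3: not even, count = 1+1 = 2; aux=1
e=10: even, count = 2-10 = -8; aux=2
e=9: not even, count = (-8)+1 = -7; aux=11
e=1: not even, count = (-7)+1 = -6; aux=12
e=7: not even, count = (-6)+1 = -5; aux=19
count+aux = (-5)+19 = 14

14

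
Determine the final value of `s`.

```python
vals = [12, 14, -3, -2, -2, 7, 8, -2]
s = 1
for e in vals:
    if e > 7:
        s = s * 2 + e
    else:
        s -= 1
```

e=12: >7, s = 1*2+12 = 14
e=14: >7, s = 14*2+14 = 42
e=-3: not >7, s = 42-1 = 41
e=-2: not >7, s = 41-1 = 40
e=-2: not >7, s = 40-1 = 39
e=7: not >7, s = 39-1 = 38
e=8: >7, s = 38*2+8 = 84
e=-2: not >7, s = 84-1 = 83

83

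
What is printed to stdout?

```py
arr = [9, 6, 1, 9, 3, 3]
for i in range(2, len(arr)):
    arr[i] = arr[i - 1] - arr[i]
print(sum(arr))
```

i=2: arr[2] = 6-1 = 5 → [9, 6, 5, 9, 3, 3]
i=3: arr[3] = 5-9 = -4 → [9, 6, 5, -4, 3, 3]
i=4: arr[4] = (-4)-3 = -7 → [9, 6, 5, -4, -7, 3]
i=5: arr[5] = (-7)-3 = -10 → [9, 6, 5, -4, -7, -10]
sum = -1

-1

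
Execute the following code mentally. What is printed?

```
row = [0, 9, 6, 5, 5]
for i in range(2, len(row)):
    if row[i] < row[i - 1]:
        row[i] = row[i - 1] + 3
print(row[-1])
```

18

i=2: 6<9, row[2] = 9+3 = 12 → [0, 9, 12, 5, 5]
i=3: 5<12, row[3] = 12+3 = 15 → [0, 9, 12, 15, 5]
i=4: 5<15, row[4] = 15+3 = 18 → [0, 9, 12, 15, 18]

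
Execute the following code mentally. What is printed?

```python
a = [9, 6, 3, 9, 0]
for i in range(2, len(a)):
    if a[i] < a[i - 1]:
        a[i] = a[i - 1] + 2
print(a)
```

[9, 6, 8, 9, 11]

i=2: 3<6, a[2] = 6+2 = 8 → [9, 6, 8, 9, 0]
i=3: 9>=8, unchanged → [9, 6, 8, 9, 0]
i=4: 0<9, a[4] = 9+2 = 11 → [9, 6, 8, 9, 11]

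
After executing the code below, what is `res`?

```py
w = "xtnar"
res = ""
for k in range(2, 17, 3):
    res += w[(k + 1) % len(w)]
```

k=2: add w[3]='a' → 'a'
k=5: add w[1]='t' → 'at'
k=8: add w[4]='r' → 'atr'
k=11: add w[2]='n' → 'atrn'
k=14: add w[0]='x' → 'atrnx'

'atrnx'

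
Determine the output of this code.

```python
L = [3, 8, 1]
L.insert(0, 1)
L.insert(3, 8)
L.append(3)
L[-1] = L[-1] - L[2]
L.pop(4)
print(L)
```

[1, 3, 8, 8, -5]

insert 1 at 0 → [1, 3, 8, 1]
insert 8 at 3 → [1, 3, 8, 8, 1]
append 3 → [1, 3, 8, 8, 1, 3]
L[-1] = L[-1]-L[2] = 3-8 = -5 → [1, 3, 8, 8, 1, -5]
pop(4) removes 1 → [1, 3, 8, 8, -5]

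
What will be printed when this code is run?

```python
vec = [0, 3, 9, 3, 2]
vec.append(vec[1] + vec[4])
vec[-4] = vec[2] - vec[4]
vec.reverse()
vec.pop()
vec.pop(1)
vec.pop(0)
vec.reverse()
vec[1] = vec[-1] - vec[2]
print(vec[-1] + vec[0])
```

6

append vec[1]+vec[4] = 3+2 = 5 → [0, 3, 9, 3, 2, 5]
vec[-4] = vec[2]-vec[4] = 9-2 = 7 → [0, 3, 7, 3, 2, 5]
reverse → [5, 2, 3, 7, 3, 0]
pop() removes 0 → [5, 2, 3, 7, 3]
pop(1) removes 2 → [5, 3, 7, 3]
pop(0) removes 5 → [3, 7, 3]
reverse → [3, 7, 3]
vec[1] = vec[-1]-vec[2] = 3-3 = 0 → [3, 0, 3]
vec[-1]+vec[0] = 3+3 = 6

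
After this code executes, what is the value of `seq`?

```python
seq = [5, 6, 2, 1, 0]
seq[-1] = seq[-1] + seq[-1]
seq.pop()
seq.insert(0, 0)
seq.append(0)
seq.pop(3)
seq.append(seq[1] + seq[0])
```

seq[-1] = seq[-1]+seq[-1] = 0+0 = 0 → [5, 6, 2, 1, 0]
pop() removes 0 → [5, 6, 2, 1]
insert 0 at 0 → [0, 5, 6, 2, 1]
append 0 → [0, 5, 6, 2, 1, 0]
pop(3) removes 2 → [0, 5, 6, 1, 0]
append seq[1]+seq[0] = 5+0 = 5 → [0, 5, 6, 1, 0, 5]

[0, 5, 6, 1, 0, 5]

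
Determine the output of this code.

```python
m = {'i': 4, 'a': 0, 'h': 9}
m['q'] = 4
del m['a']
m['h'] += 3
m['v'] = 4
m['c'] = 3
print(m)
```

m['q'] = 4 → {'i': 4, 'a': 0, 'h': 9, 'q': 4}
del 'a' → {'i': 4, 'h': 9, 'q': 4}
m['h'] = 9+3 = 12 → {'i': 4, 'h': 12, 'q': 4}
m['v'] = 4 → {'i': 4, 'h': 12, 'q': 4, 'v': 4}
m['c'] = 3 → {'i': 4, 'h': 12, 'q': 4, 'v': 4, 'c': 3}

{'i': 4, 'h': 12, 'q': 4, 'v': 4, 'c': 3}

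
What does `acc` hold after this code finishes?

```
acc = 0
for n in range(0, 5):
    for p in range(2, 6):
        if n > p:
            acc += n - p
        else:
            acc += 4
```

n=0,p=2: not 0>2, acc = 0+4 = 4
n=0,p=3: not 0>3, acc = 4+4 = 8
n=0,p=4: not 0>4, acc = 8+4 = 12
n=0,p=5: not 0>5, acc = 12+4 = 16
n=1,p=2: not 1>2, acc = 16+4 = 20
n=1,p=3: not 1>3, acc = 20+4 = 24
n=1,p=4: not 1>4, acc = 24+4 = 28
n=1,p=5: not 1>5, acc = 28+4 = 32
n=2,p=2: not 2>2, acc = 32+4 = 36
n=2,p=3: not 2>3, acc = 36+4 = 40
n=2,p=4: not 2>4, acc = 40+4 = 44
n=2,p=5: not 2>5, acc = 44+4 = 48
n=3,p=2: 3>2, acc = 48+1 = 49
n=3,p=3: not 3>3, acc = 49+4 = 53
n=3,p=4: not 3>4, acc = 53+4 = 57
n=3,p=5: not 3>5, acc = 57+4 = 61
n=4,p=2: 4>2, acc = 61+2 = 63
n=4,p=3: 4>3, acc = 63+1 = 64
n=4,p=4: not 4>4, acc = 64+4 = 68
n=4,p=5: not 4>5, acc = 68+4 = 72

72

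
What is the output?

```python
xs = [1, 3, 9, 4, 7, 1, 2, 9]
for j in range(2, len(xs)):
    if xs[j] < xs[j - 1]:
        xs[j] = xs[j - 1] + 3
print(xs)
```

j=2: 9>=3, unchanged → [1, 3, 9, 4, 7, 1, 2, 9]
j=3: 4<9, xs[3] = 9+3 = 12 → [1, 3, 9, 12, 7, 1, 2, 9]
j=4: 7<12, xs[4] = 12+3 = 15 → [1, 3, 9, 12, 15, 1, 2, 9]
j=5: 1<15, xs[5] = 15+3 = 18 → [1, 3, 9, 12, 15, 18, 2, 9]
j=6: 2<18, xs[6] = 18+3 = 21 → [1, 3, 9, 12, 15, 18, 21, 9]
j=7: 9<21, xs[7] = 21+3 = 24 → [1, 3, 9, 12, 15, 18, 21, 24]

[1, 3, 9, 12, 15, 18, 21, 24]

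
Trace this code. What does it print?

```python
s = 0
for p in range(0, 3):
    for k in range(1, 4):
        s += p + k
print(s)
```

27

p=0,k=1: s = 0+1 = 1
p=0,k=2: s = 1+2 = 3
p=0,k=3: s = 3+3 = 6
p=1,k=1: s = 6+2 = 8
p=1,k=2: s = 8+3 = 11
p=1,k=3: s = 11+4 = 15
p=2,k=1: s = 15+3 = 18
p=2,k=2: s = 18+4 = 22
p=2,k=3: s = 22+5 = 27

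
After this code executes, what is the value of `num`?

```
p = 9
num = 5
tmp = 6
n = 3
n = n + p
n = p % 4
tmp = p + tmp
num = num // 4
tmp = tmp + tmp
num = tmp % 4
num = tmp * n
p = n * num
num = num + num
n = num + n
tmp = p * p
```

60

n = 3+9 = 12
n = 9%4 = 1
tmp = 9+6 = 15
num = 5//4 = 1
tmp = 15+15 = 30
num = 30%4 = 2
num = 30*1 = 30
p = 1*30 = 30
num = 30+30 = 60
n = 60+1 = 61
tmp = 30*30 = 900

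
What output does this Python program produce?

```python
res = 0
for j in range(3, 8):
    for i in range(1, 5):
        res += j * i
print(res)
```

j=3,i=1: res = 0+3 = 3
j=3,i=2: res = 3+6 = 9
j=3,i=3: res = 9+9 = 18
j=3,i=4: res = 18+12 = 30
j=4,i=1: res = 30+4 = 34
j=4,i=2: res = 34+8 = 42
j=4,i=3: res = 42+12 = 54
j=4,i=4: res = 54+16 = 70
j=5,i=1: res = 70+5 = 75
j=5,i=2: res = 75+10 = 85
j=5,i=3: res = 85+15 = 100
j=5,i=4: res = 100+20 = 120
j=6,i=1: res = 120+6 = 126
j=6,i=2: res = 126+12 = 138
j=6,i=3: res = 138+18 = 156
j=6,i=4: res = 156+24 = 180
j=7,i=1: res = 180+7 = 187
j=7,i=2: res = 187+14 = 201
j=7,i=3: res = 201+21 = 222
j=7,i=4: res = 222+28 = 250

250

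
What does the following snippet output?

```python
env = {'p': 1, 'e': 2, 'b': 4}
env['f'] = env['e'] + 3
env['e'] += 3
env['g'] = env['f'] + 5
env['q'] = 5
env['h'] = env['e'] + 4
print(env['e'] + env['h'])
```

14

env['f'] = env['e']+3 = 5 → {'p': 1, 'e': 2, 'b': 4, 'f': 5}
env['e'] = 2+3 = 5 → {'p': 1, 'e': 5, 'b': 4, 'f': 5}
env['g'] = env['f']+5 = 10 → {'p': 1, 'e': 5, 'b': 4, 'f': 5, 'g': 10}
env['q'] = 5 → {'p': 1, 'e': 5, 'b': 4, 'f': 5, 'g': 10, 'q': 5}
env['h'] = env['e']+4 = 9 → {'p': 1, 'e': 5, 'b': 4, 'f': 5, 'g': 10, 'q': 5, 'h': 9}
env['e']+env['h'] = 5+9 = 14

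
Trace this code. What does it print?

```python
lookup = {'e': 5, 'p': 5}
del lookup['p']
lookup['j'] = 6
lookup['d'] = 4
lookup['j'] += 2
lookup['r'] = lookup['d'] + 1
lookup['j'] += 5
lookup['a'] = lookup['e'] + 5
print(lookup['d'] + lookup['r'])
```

del 'p' → {'e': 5}
lookup['j'] = 6 → {'e': 5, 'j': 6}
lookup['d'] = 4 → {'e': 5, 'j': 6, 'd': 4}
lookup['j'] = 6+2 = 8 → {'e': 5, 'j': 8, 'd': 4}
lookup['r'] = lookup['d']+1 = 5 → {'e': 5, 'j': 8, 'd': 4, 'r': 5}
lookup['j'] = 8+5 = 13 → {'e': 5, 'j': 13, 'd': 4, 'r': 5}
lookup['a'] = lookup['e']+5 = 10 → {'e': 5, 'j': 13, 'd': 4, 'r': 5, 'a': 10}
lookup['d']+lookup['r'] = 4+5 = 9

9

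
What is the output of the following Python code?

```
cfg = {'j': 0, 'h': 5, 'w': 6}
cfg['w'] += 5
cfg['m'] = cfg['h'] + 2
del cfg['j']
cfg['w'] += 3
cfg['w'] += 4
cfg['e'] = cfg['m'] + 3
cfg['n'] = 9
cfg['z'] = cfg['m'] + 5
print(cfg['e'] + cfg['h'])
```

15

cfg['w'] = 6+5 = 11 → {'j': 0, 'h': 5, 'w': 11}
cfg['m'] = cfg['h']+2 = 7 → {'j': 0, 'h': 5, 'w': 11, 'm': 7}
del 'j' → {'h': 5, 'w': 11, 'm': 7}
cfg['w'] = 11+3 = 14 → {'h': 5, 'w': 14, 'm': 7}
cfg['w'] = 14+4 = 18 → {'h': 5, 'w': 18, 'm': 7}
cfg['e'] = cfg['m']+3 = 10 → {'h': 5, 'w': 18, 'm': 7, 'e': 10}
cfg['n'] = 9 → {'h': 5, 'w': 18, 'm': 7, 'e': 10, 'n': 9}
cfg['z'] = cfg['m']+5 = 12 → {'h': 5, 'w': 18, 'm': 7, 'e': 10, 'n': 9, 'z': 12}
cfg['e']+cfg['h'] = 10+5 = 15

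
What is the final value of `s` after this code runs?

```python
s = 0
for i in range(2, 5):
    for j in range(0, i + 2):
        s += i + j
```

78

i=2,j=0: s = 0+2 = 2
i=2,j=1: s = 2+3 = 5
i=2,j=2: s = 5+4 = 9
i=2,j=3: s = 9+5 = 14
i=3,j=0: s = 14+3 = 17
i=3,j=1: s = 17+4 = 21
i=3,j=2: s = 21+5 = 26
i=3,j=3: s = 26+6 = 32
i=3,j=4: s = 32+7 = 39
i=4,j=0: s = 39+4 = 43
i=4,j=1: s = 43+5 = 48
i=4,j=2: s = 48+6 = 54
i=4,j=3: s = 54+7 = 61
i=4,j=4: s = 61+8 = 69
i=4,j=5: s = 69+9 = 78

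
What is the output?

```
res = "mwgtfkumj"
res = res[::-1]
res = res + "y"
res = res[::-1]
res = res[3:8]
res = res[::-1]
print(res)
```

ukftg

reverse → 'jmukftgwm'
+ 'y' → 'jmukftgwmy'
reverse → 'ymwgtfkumj'
slice [3:8] → 'gtfku'
reverse → 'ukftg'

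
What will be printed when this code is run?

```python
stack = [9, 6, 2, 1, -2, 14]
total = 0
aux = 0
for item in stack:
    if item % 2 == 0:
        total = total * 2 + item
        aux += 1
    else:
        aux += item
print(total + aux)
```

item=9: not even; aux=9
item=6: even, total = 0*2+6 = 6; aux=10
item=2: even, total = 6*2+2 = 14; aux=11
item=1: not even; aux=12
item=-2: even, total = 14*2+(-2) = 26; aux=13
item=14: even, total = 26*2+14 = 66; aux=14
total+aux = 66+14 = 80

80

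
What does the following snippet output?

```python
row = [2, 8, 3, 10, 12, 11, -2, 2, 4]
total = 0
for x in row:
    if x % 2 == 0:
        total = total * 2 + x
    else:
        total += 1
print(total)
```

680

x=2: even, total = 0*2+2 = 2
x=8: even, total = 2*2+8 = 12
x=3: not even, total = 12+1 = 13
x=10: even, total = 13*2+10 = 36
x=12: even, total = 36*2+12 = 84
x=11: not even, total = 84+1 = 85
x=-2: even, total = 85*2+(-2) = 168
x=2: even, total = 168*2+2 = 338
x=4: even, total = 338*2+4 = 680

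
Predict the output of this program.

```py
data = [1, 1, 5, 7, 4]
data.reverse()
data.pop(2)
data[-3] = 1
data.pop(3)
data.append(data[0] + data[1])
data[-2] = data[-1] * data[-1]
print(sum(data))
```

reverse → [4, 7, 5, 1, 1]
pop(2) removes 5 → [4, 7, 1, 1]
data[-3] = 1 → [4, 1, 1, 1]
pop(3) removes 1 → [4, 1, 1]
append data[0]+data[1] = 4+1 = 5 → [4, 1, 1, 5]
data[-2] = data[-1]*data[-1] = 5*5 = 25 → [4, 1, 25, 5]
sum = 35

35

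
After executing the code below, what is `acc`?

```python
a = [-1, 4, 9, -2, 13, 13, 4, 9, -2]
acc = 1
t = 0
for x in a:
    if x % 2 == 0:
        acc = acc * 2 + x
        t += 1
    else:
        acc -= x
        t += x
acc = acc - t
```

-179

x=-1: not even, acc = 1-(-1) = 2; t=-1
x=4: even, acc = 2*2+4 = 8; t=0
x=9: not even, acc = 8-9 = -1; t=9
x=-2: even, acc = (-1)*2+(-2) = -4; t=10
x=13: not even, acc = (-4)-13 = -17; t=23
x=13: not even, acc = (-17)-13 = -30; t=36
x=4: even, acc = (-30)*2+4 = -56; t=37
x=9: not even, acc = (-56)-9 = -65; t=46
x=-2: even, acc = (-65)*2+(-2) = -132; t=47
acc-t = (-132)-47 = -179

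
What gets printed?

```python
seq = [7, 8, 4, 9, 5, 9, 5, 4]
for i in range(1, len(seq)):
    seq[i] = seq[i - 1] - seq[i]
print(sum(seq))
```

-130

i=1: seq[1] = 7-8 = -1 → [7, -1, 4, 9, 5, 9, 5, 4]
i=2: seq[2] = (-1)-4 = -5 → [7, -1, -5, 9, 5, 9, 5, 4]
i=3: seq[3] = (-5)-9 = -14 → [7, -1, -5, -14, 5, 9, 5, 4]
i=4: seq[4] = (-14)-5 = -19 → [7, -1, -5, -14, -19, 9, 5, 4]
i=5: seq[5] = (-19)-9 = -28 → [7, -1, -5, -14, -19, -28, 5, 4]
i=6: seq[6] = (-28)-5 = -33 → [7, -1, -5, -14, -19, -28, -33, 4]
i=7: seq[7] = (-33)-4 = -37 → [7, -1, -5, -14, -19, -28, -33, -37]
sum = -130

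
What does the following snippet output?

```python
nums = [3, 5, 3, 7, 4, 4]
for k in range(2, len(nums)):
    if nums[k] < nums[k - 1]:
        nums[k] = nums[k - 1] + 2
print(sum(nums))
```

42

k=2: 3<5, nums[2] = 5+2 = 7 → [3, 5, 7, 7, 4, 4]
k=3: 7>=7, unchanged → [3, 5, 7, 7, 4, 4]
k=4: 4<7, nums[4] = 7+2 = 9 → [3, 5, 7, 7, 9, 4]
k=5: 4<9, nums[5] = 9+2 = 11 → [3, 5, 7, 7, 9, 11]
sum = 42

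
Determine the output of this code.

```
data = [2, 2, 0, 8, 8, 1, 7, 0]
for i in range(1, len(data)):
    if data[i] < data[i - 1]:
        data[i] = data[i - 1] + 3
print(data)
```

i=1: 2>=2, unchanged → [2, 2, 0, 8, 8, 1, 7, 0]
i=2: 0<2, data[2] = 2+3 = 5 → [2, 2, 5, 8, 8, 1, 7, 0]
i=3: 8>=5, unchanged → [2, 2, 5, 8, 8, 1, 7, 0]
i=4: 8>=8, unchanged → [2, 2, 5, 8, 8, 1, 7, 0]
i=5: 1<8, data[5] = 8+3 = 11 → [2, 2, 5, 8, 8, 11, 7, 0]
i=6: 7<11, data[6] = 11+3 = 14 → [2, 2, 5, 8, 8, 11, 14, 0]
i=7: 0<14, data[7] = 14+3 = 17 → [2, 2, 5, 8, 8, 11, 14, 17]

[2, 2, 5, 8, 8, 11, 14, 17]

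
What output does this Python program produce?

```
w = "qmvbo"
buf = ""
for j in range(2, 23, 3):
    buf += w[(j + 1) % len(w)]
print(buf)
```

j=2: add w[3]='b' → 'b'
j=5: add w[1]='m' → 'bm'
j=8: add w[4]='o' → 'bmo'
j=11: add w[2]='v' → 'bmov'
j=14: add w[0]='q' → 'bmovq'
j=17: add w[3]='b' → 'bmovqb'
j=20: add w[1]='m' → 'bmovqbm'

bmovqbm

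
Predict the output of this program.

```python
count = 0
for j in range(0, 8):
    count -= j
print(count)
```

-28

j=0: count = 0-0 = 0
j=1: count = 0-1 = -1
j=2: count = (-1)-2 = -3
j=3: count = (-3)-3 = -6
j=4: count = (-6)-4 = -10
j=5: count = (-10)-5 = -15
j=6: count = (-15)-6 = -21
j=7: count = (-21)-7 = -28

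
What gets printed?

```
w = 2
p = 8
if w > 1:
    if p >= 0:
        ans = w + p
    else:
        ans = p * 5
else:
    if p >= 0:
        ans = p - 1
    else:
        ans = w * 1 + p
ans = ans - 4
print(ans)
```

w=2, p=8
w > 1 is True; p >= 0 is True
→ ans = w + p = 10
ans = 10-4 = 6

6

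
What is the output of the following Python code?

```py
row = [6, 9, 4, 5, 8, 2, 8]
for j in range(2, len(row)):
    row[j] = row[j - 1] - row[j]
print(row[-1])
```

j=2: row[2] = 9-4 = 5 → [6, 9, 5, 5, 8, 2, 8]
j=3: row[3] = 5-5 = 0 → [6, 9, 5, 0, 8, 2, 8]
j=4: row[4] = 0-8 = -8 → [6, 9, 5, 0, -8, 2, 8]
j=5: row[5] = (-8)-2 = -10 → [6, 9, 5, 0, -8, -10, 8]
j=6: row[6] = (-10)-8 = -18 → [6, 9, 5, 0, -8, -10, -18]

-18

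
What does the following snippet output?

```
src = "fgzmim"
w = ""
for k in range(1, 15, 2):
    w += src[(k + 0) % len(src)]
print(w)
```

gmmgmmg

k=1: add src[1]='g' → 'g'
k=3: add src[3]='m' → 'gm'
k=5: add src[5]='m' → 'gmm'
k=7: add src[1]='g' → 'gmmg'
k=9: add src[3]='m' → 'gmmgm'
k=11: add src[5]='m' → 'gmmgmm'
k=13: add src[1]='g' → 'gmmgmmg'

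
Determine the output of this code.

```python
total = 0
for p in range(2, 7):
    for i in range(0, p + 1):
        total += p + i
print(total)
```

165

p=2,i=0: total = 0+2 = 2
p=2,i=1: total = 2+3 = 5
p=2,i=2: total = 5+4 = 9
p=3,i=0: total = 9+3 = 12
p=3,i=1: total = 12+4 = 16
p=3,i=2: total = 16+5 = 21
p=3,i=3: total = 21+6 = 27
p=4,i=0: total = 27+4 = 31
p=4,i=1: total = 31+5 = 36
p=4,i=2: total = 36+6 = 42
p=4,i=3: total = 42+7 = 49
p=4,i=4: total = 49+8 = 57
p=5,i=0: total = 57+5 = 62
p=5,i=1: total = 62+6 = 68
p=5,i=2: total = 68+7 = 75
p=5,i=3: total = 75+8 = 83
p=5,i=4: total = 83+9 = 92
p=5,i=5: total = 92+10 = 102
p=6,i=0: total = 102+6 = 108
p=6,i=1: total = 108+7 = 115
p=6,i=2: total = 115+8 = 123
p=6,i=3: total = 123+9 = 132
p=6,i=4: total = 132+10 = 142
p=6,i=5: total = 142+11 = 153
p=6,i=6: total = 153+12 = 165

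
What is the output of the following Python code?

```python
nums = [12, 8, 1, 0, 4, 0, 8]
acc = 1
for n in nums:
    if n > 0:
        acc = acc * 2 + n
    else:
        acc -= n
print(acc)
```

308

n=12: >0, acc = 1*2+12 = 14
n=8: >0, acc = 14*2+8 = 36
n=1: >0, acc = 36*2+1 = 73
n=0: not >0, acc = 73-0 = 73
n=4: >0, acc = 73*2+4 = 150
n=0: not >0, acc = 150-0 = 150
n=8: >0, acc = 150*2+8 = 308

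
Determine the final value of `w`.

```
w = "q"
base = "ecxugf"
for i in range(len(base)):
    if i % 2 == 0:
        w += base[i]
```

i=0: add 'e' → 'qe'
i=1: skip
i=2: add 'x' → 'qex'
i=3: skip
i=4: add 'g' → 'qexg'
i=5: skip

'qexg'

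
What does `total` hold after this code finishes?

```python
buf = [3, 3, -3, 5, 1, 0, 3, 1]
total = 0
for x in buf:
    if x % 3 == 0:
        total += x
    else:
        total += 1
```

x=3: %3==0, total = 0+3 = 3
x=3: %3==0, total = 3+3 = 6
x=-3: %3==0, total = 6+(-3) = 3
x=5: not %3==0, total = 3+1 = 4
x=1: not %3==0, total = 4+1 = 5
x=0: %3==0, total = 5+0 = 5
x=3: %3==0, total = 5+3 = 8
x=1: not %3==0, total = 8+1 = 9

9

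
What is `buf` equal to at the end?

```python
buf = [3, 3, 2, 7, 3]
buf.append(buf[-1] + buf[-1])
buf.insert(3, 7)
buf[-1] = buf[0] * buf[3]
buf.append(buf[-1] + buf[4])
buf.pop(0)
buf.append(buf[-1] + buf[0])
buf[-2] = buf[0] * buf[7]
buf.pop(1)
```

append buf[-1]+buf[-1] = 3+3 = 6 → [3, 3, 2, 7, 3, 6]
insert 7 at 3 → [3, 3, 2, 7, 7, 3, 6]
buf[-1] = buf[0]*buf[3] = 3*7 = 21 → [3, 3, 2, 7, 7, 3, 21]
append buf[-1]+buf[4] = 21+7 = 28 → [3, 3, 2, 7, 7, 3, 21, 28]
pop(0) removes 3 → [3, 2, 7, 7, 3, 21, 28]
append buf[-1]+buf[0] = 28+3 = 31 → [3, 2, 7, 7, 3, 21, 28, 31]
buf[-2] = buf[0]*buf[7] = 3*31 = 93 → [3, 2, 7, 7, 3, 21, 93, 31]
pop(1) removes 2 → [3, 7, 7, 3, 21, 93, 31]

[3, 7, 7, 3, 21, 93, 31]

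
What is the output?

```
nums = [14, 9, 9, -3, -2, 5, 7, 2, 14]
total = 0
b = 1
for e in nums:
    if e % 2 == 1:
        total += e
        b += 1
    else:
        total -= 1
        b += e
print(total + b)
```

e=14: not odd, total = 0-1 = -1; b=15
e=9: odd, total = (-1)+9 = 8; b=16
e=9: odd, total = 8+9 = 17; b=17
e=-3: odd, total = 17+(-3) = 14; b=18
e=-2: not odd, total = 14-1 = 13; b=16
e=5: odd, total = 13+5 = 18; b=17
e=7: odd, total = 18+7 = 25; b=18
e=2: not odd, total = 25-1 = 24; b=20
e=14: not odd, total = 24-1 = 23; b=34
total+b = 23+34 = 57

57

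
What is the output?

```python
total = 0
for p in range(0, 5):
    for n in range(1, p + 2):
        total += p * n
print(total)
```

p=0,n=1: total = 0+0 = 0
p=1,n=1: total = 0+1 = 1
p=1,n=2: total = 1+2 = 3
p=2,n=1: total = 3+2 = 5
p=2,n=2: total = 5+4 = 9
p=2,n=3: total = 9+6 = 15
p=3,n=1: total = 15+3 = 18
p=3,n=2: total = 18+6 = 24
p=3,n=3: total = 24+9 = 33
p=3,n=4: total = 33+12 = 45
p=4,n=1: total = 45+4 = 49
p=4,n=2: total = 49+8 = 57
p=4,n=3: total = 57+12 = 69
p=4,n=4: total = 69+16 = 85
p=4,n=5: total = 85+20 = 105

105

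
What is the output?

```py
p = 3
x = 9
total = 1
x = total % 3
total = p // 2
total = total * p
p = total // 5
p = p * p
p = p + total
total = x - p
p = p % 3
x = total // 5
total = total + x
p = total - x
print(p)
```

-2

x = 1%3 = 1
total = 3//2 = 1
total = 1*3 = 3
p = 3//5 = 0
p = 0*0 = 0
p = 0+3 = 3
total = 1-3 = -2
p = 3%3 = 0
x = (-2)//5 = -1
total = (-2)+(-1) = -3
p = (-3)-(-1) = -2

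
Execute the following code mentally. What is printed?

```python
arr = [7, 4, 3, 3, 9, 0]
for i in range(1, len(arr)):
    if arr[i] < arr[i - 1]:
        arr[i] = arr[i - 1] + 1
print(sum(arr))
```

57

i=1: 4<7, arr[1] = 7+1 = 8 → [7, 8, 3, 3, 9, 0]
i=2: 3<8, arr[2] = 8+1 = 9 → [7, 8, 9, 3, 9, 0]
i=3: 3<9, arr[3] = 9+1 = 10 → [7, 8, 9, 10, 9, 0]
i=4: 9<10, arr[4] = 10+1 = 11 → [7, 8, 9, 10, 11, 0]
i=5: 0<11, arr[5] = 11+1 = 12 → [7, 8, 9, 10, 11, 12]
sum = 57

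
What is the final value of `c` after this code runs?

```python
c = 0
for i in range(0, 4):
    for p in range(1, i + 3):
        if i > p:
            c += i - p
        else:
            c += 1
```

i=0,p=1: not 0>1, c = 0+1 = 1
i=0,p=2: not 0>2, c = 1+1 = 2
i=1,p=1: not 1>1, c = 2+1 = 3
i=1,p=2: not 1>2, c = 3+1 = 4
i=1,p=3: not 1>3, c = 4+1 = 5
i=2,p=1: 2>1, c = 5+1 = 6
i=2,p=2: not 2>2, c = 6+1 = 7
i=2,p=3: not 2>3, c = 7+1 = 8
i=2,p=4: not 2>4, c = 8+1 = 9
i=3,p=1: 3>1, c = 9+2 = 11
i=3,p=2: 3>2, c = 11+1 = 12
i=3,p=3: not 3>3, c = 12+1 = 13
i=3,p=4: not 3>4, c = 13+1 = 14
i=3,p=5: not 3>5, c = 14+1 = 15

15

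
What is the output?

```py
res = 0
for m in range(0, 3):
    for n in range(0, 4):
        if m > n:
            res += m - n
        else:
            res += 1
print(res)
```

13

m=0,n=0: not 0>0, res = 0+1 = 1
m=0,n=1: not 0>1, res = 1+1 = 2
m=0,n=2: not 0>2, res = 2+1 = 3
m=0,n=3: not 0>3, res = 3+1 = 4
m=1,n=0: 1>0, res = 4+1 = 5
m=1,n=1: not 1>1, res = 5+1 = 6
m=1,n=2: not 1>2, res = 6+1 = 7
m=1,n=3: not 1>3, res = 7+1 = 8
m=2,n=0: 2>0, res = 8+2 = 10
m=2,n=1: 2>1, res = 10+1 = 11
m=2,n=2: not 2>2, res = 11+1 = 12
m=2,n=3: not 2>3, res = 12+1 = 13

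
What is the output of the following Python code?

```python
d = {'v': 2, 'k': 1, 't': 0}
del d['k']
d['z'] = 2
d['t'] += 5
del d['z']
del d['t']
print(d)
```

del 'k' → {'v': 2, 't': 0}
d['z'] = 2 → {'v': 2, 't': 0, 'z': 2}
d['t'] = 0+5 = 5 → {'v': 2, 't': 5, 'z': 2}
del 'z' → {'v': 2, 't': 5}
del 't' → {'v': 2}

{'v': 2}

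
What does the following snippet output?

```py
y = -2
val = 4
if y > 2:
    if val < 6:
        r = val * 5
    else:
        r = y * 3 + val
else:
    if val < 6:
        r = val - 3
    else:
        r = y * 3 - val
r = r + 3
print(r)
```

y=-2, val=4
y > 2 is False; val < 6 is True
→ r = val - 3 = 1
r = 1+3 = 4

4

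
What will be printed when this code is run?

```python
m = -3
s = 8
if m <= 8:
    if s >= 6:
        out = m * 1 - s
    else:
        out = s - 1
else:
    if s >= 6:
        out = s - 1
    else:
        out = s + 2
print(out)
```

m=-3, s=8
m <= 8 is True; s >= 6 is True
→ out = m * 1 - s = -11

-11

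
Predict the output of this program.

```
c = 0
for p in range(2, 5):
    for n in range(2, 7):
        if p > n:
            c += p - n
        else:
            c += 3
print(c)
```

40

p=2,n=2: not 2>2, c = 0+3 = 3
p=2,n=3: not 2>3, c = 3+3 = 6
p=2,n=4: not 2>4, c = 6+3 = 9
p=2,n=5: not 2>5, c = 9+3 = 12
p=2,n=6: not 2>6, c = 12+3 = 15
p=3,n=2: 3>2, c = 15+1 = 16
p=3,n=3: not 3>3, c = 16+3 = 19
p=3,n=4: not 3>4, c = 19+3 = 22
p=3,n=5: not 3>5, c = 22+3 = 25
p=3,n=6: not 3>6, c = 25+3 = 28
p=4,n=2: 4>2, c = 28+2 = 30
p=4,n=3: 4>3, c = 30+1 = 31
p=4,n=4: not 4>4, c = 31+3 = 34
p=4,n=5: not 4>5, c = 34+3 = 37
p=4,n=6: not 4>6, c = 37+3 = 40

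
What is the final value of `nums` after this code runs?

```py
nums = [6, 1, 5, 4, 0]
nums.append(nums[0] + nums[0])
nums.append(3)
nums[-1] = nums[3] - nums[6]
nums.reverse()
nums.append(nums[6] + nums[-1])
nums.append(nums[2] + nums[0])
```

[1, 12, 0, 4, 5, 1, 6, 12, 1]

append nums[0]+nums[0] = 6+6 = 12 → [6, 1, 5, 4, 0, 12]
append 3 → [6, 1, 5, 4, 0, 12, 3]
nums[-1] = nums[3]-nums[6] = 4-3 = 1 → [6, 1, 5, 4, 0, 12, 1]
reverse → [1, 12, 0, 4, 5, 1, 6]
append nums[6]+nums[-1] = 6+6 = 12 → [1, 12, 0, 4, 5, 1, 6, 12]
append nums[2]+nums[0] = 0+1 = 1 → [1, 12, 0, 4, 5, 1, 6, 12, 1]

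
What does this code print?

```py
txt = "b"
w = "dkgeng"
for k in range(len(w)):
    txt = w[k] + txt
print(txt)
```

gnegkdb

k=0: prepend 'd' → 'db'
k=1: prepend 'k' → 'kdb'
k=2: prepend 'g' → 'gkdb'
k=3: prepend 'e' → 'egkdb'
k=4: prepend 'n' → 'negkdb'
k=5: prepend 'g' → 'gnegkdb'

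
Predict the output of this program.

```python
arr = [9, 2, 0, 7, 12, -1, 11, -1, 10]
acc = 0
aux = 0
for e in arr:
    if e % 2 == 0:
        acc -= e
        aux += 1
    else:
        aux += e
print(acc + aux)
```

5

e=9: not even; aux=9
e=2: even, acc = 0-2 = -2; aux=10
e=0: even, acc = (-2)-0 = -2; aux=11
e=7: not even; aux=18
e=12: even, acc = (-2)-12 = -14; aux=19
e=-1: not even; aux=18
e=11: not even; aux=29
e=-1: not even; aux=28
e=10: even, acc = (-14)-10 = -24; aux=29
acc+aux = (-24)+29 = 5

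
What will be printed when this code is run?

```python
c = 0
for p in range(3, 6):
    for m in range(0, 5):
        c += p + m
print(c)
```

p=3,m=0: c = 0+3 = 3
p=3,m=1: c = 3+4 = 7
p=3,m=2: c = 7+5 = 12
p=3,m=3: c = 12+6 = 18
p=3,m=4: c = 18+7 = 25
p=4,m=0: c = 25+4 = 29
p=4,m=1: c = 29+5 = 34
p=4,m=2: c = 34+6 = 40
p=4,m=3: c = 40+7 = 47
p=4,m=4: c = 47+8 = 55
p=5,m=0: c = 55+5 = 60
p=5,m=1: c = 60+6 = 66
p=5,m=2: c = 66+7 = 73
p=5,m=3: c = 73+8 = 81
p=5,m=4: c = 81+9 = 90

90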